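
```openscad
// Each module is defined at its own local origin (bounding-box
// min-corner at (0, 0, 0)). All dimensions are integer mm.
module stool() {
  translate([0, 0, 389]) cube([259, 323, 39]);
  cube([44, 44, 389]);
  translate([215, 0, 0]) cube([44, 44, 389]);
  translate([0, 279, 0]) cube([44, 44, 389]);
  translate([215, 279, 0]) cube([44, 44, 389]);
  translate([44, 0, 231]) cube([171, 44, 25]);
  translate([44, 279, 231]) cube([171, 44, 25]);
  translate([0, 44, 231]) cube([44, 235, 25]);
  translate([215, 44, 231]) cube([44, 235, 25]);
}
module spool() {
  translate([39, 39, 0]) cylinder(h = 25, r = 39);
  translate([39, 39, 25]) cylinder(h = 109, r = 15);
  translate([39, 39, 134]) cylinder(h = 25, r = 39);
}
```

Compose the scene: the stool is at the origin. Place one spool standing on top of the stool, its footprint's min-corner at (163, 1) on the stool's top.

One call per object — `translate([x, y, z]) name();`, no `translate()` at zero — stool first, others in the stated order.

stool();
translate([163, 1, 428]) spool();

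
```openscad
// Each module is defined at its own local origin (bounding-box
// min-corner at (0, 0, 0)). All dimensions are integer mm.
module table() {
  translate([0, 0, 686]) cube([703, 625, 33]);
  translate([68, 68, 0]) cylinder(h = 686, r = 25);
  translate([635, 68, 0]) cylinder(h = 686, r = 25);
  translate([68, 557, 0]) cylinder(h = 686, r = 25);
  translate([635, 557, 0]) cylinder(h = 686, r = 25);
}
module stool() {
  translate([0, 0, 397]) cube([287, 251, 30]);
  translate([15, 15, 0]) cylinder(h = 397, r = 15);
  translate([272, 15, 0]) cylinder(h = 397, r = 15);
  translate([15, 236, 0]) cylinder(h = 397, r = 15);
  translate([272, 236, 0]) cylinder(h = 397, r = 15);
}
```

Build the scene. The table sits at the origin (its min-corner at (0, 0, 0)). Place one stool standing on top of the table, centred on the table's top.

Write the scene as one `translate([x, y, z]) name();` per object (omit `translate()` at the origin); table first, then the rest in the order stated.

table();
translate([208, 187, 719]) stool();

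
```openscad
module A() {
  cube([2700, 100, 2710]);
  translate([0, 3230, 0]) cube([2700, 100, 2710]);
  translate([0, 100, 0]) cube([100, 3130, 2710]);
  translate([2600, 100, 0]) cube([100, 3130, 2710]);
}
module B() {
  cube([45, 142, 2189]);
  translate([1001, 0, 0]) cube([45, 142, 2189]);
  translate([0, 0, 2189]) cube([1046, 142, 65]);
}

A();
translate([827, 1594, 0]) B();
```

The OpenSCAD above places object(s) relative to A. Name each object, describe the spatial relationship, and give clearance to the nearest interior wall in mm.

Clearances: x = 727, y = 1494; minimum 727 mm.

A is a house frame. B is a door frame. The door frame sits inside the house frame, centred. The clearance to the nearest interior wall is 727 mm.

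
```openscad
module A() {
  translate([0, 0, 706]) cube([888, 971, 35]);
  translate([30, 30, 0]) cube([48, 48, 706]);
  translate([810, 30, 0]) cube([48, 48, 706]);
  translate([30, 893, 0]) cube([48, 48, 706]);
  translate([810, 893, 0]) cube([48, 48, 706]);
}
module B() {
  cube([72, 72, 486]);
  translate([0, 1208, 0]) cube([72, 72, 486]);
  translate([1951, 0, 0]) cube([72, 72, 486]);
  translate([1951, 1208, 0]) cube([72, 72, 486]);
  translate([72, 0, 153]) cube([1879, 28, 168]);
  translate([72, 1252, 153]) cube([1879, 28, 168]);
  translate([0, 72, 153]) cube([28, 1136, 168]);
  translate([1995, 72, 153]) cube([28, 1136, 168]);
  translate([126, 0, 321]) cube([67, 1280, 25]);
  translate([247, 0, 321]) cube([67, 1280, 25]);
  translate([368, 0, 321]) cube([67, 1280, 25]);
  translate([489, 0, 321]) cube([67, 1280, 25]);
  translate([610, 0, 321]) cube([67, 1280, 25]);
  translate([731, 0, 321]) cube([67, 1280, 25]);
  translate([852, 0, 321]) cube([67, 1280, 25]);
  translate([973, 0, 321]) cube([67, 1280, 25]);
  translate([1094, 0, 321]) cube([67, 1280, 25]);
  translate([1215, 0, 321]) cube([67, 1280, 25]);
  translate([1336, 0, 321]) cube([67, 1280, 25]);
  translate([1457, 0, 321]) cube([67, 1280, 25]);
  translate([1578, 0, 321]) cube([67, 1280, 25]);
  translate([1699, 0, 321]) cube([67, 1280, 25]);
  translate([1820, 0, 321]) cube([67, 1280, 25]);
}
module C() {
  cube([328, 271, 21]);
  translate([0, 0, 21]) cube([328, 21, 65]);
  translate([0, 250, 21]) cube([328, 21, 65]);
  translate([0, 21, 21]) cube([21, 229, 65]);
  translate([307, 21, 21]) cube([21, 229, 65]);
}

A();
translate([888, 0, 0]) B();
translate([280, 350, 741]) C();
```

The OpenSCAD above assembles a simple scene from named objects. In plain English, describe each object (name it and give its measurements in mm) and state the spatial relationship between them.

A is a rectangular dining table. The top is 888×971×35 mm with its upper surface at z = 741 mm. It stands on four 48×48 mm square legs, each inset 30 mm from the nearest pair of top edges, running from the floor to the underside of the top.

B is a bed frame 2023 mm long (x) by 1280 mm wide (y). Four 72×72 mm corner posts, 486 mm tall, at the corners of the footprint. Four rails of 28 mm thickness and 168 mm height run between adjacent posts with their undersides at z = 153 mm, their outer faces flush with the outside of the frame (the two x-running rails run between the posts' inner faces; the two y-running rails run between the posts' inner faces). 15 slats, each 67 mm wide (x) and 25 mm thick, lie across the top of the two x-running rails, running the full 1280 mm width of the frame in y; the slats are evenly spaced along x between the inner faces of the end posts with equal gaps (rounded down to the nearest mm) at the −x end and between each pair — any rounding remainder accumulates at the +x end.

C is an open-topped rectangular box: outside dimensions 328×271×86 mm, with a uniform wall and base thickness of 21 mm. The base is a full 328×271 slab on the floor; four walls sit on top of the base. The front and back walls (the −y and +y sides) span the full width; the two side walls fit between them.

The bed frame is against the table's +x side, with their −y faces flush. The open box is on top of the table, centred.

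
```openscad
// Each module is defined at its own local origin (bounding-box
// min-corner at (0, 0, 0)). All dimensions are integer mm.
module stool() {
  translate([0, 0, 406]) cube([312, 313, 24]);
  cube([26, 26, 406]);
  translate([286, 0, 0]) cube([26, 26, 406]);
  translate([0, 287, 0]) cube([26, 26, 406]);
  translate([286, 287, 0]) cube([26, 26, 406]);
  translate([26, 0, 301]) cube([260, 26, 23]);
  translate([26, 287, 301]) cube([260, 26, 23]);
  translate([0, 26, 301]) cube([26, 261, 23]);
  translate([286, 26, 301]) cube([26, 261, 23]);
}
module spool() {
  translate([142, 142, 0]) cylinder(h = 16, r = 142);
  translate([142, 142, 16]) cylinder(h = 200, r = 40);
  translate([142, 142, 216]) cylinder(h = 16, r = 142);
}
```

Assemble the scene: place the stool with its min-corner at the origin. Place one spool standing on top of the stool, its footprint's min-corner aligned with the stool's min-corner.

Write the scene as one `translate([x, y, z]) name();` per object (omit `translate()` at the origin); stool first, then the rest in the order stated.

stool();
translate([0, 0, 430]) spool();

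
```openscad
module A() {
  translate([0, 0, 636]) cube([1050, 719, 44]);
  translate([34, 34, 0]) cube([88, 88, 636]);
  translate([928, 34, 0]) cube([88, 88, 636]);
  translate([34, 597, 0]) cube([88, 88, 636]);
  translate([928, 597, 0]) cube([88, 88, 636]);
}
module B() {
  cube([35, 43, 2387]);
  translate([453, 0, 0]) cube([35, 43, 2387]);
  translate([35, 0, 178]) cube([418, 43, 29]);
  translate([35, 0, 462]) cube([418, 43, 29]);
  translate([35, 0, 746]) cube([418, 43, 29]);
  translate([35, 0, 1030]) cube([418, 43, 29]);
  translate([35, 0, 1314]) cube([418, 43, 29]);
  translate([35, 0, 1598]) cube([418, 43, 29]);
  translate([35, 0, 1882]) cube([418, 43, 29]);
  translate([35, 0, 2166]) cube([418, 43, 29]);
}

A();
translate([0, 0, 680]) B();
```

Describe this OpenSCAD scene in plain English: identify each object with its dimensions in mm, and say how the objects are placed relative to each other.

A is a table: top 1050 mm (x) × 719 mm (y), 44 mm thick, upper face at z = 680 mm, on four 88×88 mm square legs, each inset 34 mm from the nearest pair of top edges, running from z = 0 to the bottom of the top.

B is a straight ladder. Two 35×43 mm vertical rails, 2387 mm tall, stand 488 mm apart (outside-to-outside) with their front faces coplanar on the −y side. 8 rungs, each 43 mm deep and 29 mm tall, span between the inner faces of the rails, front faces flush with the rails. The lowest rung's underside is at z = 178 mm and rungs are spaced 284 mm apart (underside to underside).

The ladder is on top of the table.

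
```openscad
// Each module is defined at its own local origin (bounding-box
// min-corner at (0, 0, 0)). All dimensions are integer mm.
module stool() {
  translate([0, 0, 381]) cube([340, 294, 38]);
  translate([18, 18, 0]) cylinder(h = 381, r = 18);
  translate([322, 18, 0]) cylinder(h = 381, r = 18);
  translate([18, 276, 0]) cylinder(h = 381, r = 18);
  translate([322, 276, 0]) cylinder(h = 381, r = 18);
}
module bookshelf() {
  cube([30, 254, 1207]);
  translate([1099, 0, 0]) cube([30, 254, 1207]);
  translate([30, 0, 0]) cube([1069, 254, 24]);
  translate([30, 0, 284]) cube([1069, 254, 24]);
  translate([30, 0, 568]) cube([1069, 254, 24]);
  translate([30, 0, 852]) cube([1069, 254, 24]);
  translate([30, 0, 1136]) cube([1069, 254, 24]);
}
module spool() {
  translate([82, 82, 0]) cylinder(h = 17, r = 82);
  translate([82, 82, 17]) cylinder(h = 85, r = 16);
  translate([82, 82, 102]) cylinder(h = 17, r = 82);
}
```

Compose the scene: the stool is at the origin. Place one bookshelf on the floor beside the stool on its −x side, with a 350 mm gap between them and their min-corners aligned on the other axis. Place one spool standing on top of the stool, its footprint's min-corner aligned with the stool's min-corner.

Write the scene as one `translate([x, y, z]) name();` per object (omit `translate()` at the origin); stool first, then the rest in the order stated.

stool();
translate([-1479, 0, 0]) bookshelf();
translate([0, 0, 419]) spool();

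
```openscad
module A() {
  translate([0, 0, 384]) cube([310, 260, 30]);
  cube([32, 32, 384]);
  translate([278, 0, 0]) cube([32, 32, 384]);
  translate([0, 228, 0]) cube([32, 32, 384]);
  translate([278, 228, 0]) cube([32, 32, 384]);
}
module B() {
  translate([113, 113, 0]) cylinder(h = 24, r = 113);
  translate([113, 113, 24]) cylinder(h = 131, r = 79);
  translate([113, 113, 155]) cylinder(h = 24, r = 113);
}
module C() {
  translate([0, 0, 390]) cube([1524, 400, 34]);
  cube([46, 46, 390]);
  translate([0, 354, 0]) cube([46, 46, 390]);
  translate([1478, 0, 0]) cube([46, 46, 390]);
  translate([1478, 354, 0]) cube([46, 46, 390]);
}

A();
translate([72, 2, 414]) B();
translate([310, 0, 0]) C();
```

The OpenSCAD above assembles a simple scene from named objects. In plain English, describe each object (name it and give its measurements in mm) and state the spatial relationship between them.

A is a four-legged stool. The seat is 310×260 mm, 30 mm thick, top at z = 414 mm. It stands on four square legs, each 32×32 mm in cross-section, from z = 0 to the seat underside, each flush with a corner of the seat.

B is a spool: two coaxial disc flanges of radius 113 mm and thickness 24 mm, joined by a core cylinder of radius 79 mm and height 131 mm. The lower flange rests on z = 0 and the three cylinders share a vertical axis.

C is a long wooden bench with a 1524 mm (x) × 400 mm (y) seat, 34 mm thick, its top surface 424 mm above the floor. Four 46 mm square legs at the seat corners, flush with the edges, run from z = 0 to the seat underside.

The spool is on top of the stool. The bench is against the stool's +x side, with their −y faces flush.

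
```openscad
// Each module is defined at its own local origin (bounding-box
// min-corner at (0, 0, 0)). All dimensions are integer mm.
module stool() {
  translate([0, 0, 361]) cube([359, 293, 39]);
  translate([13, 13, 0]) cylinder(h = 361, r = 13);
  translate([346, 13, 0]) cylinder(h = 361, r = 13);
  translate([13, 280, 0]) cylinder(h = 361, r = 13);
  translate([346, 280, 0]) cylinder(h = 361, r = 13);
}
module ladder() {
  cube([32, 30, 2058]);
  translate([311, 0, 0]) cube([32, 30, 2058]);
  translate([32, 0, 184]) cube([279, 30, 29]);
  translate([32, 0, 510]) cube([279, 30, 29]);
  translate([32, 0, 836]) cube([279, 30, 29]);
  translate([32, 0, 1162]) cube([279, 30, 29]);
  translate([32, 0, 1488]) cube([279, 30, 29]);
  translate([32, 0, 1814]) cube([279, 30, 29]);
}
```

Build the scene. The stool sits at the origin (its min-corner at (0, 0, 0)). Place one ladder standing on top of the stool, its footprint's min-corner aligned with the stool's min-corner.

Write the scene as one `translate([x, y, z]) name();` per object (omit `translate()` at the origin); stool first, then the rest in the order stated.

stool();
translate([0, 0, 400]) ladder();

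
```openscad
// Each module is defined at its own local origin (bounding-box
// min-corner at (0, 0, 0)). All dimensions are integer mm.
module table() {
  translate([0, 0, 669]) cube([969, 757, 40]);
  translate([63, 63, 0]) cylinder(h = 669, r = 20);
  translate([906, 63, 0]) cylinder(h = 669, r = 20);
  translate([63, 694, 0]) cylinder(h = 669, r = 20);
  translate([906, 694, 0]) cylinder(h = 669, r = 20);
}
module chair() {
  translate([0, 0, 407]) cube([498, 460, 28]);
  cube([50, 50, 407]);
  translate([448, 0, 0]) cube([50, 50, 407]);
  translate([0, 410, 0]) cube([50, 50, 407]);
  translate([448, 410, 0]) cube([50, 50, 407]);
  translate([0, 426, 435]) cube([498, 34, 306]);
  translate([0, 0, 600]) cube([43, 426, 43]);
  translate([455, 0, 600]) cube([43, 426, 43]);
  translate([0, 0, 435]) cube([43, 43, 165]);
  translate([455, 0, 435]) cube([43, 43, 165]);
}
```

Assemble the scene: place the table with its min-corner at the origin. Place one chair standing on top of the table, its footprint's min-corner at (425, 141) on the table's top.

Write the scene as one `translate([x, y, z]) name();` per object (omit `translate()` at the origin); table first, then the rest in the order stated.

table();
translate([425, 141, 709]) chair();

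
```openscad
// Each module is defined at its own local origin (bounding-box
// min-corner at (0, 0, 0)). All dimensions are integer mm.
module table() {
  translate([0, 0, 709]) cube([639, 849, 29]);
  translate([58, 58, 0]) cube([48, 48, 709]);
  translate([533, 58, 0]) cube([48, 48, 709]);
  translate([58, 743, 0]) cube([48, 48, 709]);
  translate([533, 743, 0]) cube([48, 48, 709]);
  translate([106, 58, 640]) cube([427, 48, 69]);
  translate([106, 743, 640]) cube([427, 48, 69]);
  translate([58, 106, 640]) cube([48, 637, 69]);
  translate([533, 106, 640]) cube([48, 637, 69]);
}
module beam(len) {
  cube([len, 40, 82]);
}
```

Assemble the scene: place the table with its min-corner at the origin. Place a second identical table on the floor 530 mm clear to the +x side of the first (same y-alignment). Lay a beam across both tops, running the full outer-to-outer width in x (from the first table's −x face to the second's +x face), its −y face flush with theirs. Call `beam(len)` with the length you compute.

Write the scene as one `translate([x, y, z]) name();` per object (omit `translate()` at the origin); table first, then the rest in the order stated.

table();
translate([1169, 0, 0]) table();
translate([0, 0, 738]) beam(1808);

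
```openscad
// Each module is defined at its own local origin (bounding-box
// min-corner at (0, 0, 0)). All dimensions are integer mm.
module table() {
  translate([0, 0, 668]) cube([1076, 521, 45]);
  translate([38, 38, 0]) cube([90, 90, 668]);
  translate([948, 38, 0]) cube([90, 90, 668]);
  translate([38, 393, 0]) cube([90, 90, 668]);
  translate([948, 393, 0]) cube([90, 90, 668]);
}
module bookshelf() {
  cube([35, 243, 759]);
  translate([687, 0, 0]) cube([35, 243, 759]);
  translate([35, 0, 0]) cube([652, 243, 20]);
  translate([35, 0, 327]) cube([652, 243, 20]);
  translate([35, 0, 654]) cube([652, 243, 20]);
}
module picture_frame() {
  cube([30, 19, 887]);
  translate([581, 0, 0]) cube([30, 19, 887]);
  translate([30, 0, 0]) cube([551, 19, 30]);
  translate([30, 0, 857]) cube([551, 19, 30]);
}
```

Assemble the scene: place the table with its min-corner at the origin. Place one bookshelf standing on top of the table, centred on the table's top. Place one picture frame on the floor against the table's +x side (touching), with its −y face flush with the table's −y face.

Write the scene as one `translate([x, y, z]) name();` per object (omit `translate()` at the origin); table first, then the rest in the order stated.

table();
translate([177, 139, 713]) bookshelf();
translate([1076, 0, 0]) picture_frame();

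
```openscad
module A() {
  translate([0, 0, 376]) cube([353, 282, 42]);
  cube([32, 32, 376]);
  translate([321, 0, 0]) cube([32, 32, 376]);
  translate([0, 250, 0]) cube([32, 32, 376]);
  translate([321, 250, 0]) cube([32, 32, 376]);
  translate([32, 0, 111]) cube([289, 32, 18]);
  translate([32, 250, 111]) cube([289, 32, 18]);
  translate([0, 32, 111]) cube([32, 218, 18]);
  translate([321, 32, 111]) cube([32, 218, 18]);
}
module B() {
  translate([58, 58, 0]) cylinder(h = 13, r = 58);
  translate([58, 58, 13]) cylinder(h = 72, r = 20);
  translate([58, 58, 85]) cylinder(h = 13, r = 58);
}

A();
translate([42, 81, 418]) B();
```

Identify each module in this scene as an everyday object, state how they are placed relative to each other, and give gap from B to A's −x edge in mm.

The spool's min-x is at 42; the stool's min-x is 0; gap = 42 mm.

A is a stool. B is a spool. The spool is on top of the stool. The gap from the spool to the stool's −x edge is 42 mm.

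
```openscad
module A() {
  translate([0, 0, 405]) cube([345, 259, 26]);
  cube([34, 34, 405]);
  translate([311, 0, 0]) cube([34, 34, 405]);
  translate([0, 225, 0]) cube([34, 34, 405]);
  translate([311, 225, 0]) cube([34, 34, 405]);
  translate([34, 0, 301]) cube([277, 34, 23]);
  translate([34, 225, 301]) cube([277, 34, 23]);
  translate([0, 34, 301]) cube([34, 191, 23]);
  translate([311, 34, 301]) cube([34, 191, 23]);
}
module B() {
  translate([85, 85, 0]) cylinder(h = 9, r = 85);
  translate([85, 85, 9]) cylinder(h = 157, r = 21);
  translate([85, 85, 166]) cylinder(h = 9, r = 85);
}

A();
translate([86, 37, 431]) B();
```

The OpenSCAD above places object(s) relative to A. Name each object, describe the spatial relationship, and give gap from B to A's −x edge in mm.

A is a stool. B is a spool. The spool is on top of the stool. The gap from the spool to the stool's −x edge is 86 mm.

The spool's min-x is at 86; the stool's min-x is 0; gap = 86 mm.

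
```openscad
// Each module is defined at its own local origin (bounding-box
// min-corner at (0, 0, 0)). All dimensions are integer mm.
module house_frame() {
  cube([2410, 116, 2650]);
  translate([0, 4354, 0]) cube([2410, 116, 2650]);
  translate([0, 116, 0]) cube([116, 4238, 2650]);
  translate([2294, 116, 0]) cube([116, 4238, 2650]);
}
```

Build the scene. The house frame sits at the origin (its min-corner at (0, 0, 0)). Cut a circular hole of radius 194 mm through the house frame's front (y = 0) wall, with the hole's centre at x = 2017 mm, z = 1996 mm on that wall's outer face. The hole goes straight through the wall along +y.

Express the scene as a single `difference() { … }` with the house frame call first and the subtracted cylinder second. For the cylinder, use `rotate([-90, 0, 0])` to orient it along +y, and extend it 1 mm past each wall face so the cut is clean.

difference() {
  house_frame();
  translate([2017, -1, 1996]) rotate([-90, 0, 0]) cylinder(h = 118, r = 194);
}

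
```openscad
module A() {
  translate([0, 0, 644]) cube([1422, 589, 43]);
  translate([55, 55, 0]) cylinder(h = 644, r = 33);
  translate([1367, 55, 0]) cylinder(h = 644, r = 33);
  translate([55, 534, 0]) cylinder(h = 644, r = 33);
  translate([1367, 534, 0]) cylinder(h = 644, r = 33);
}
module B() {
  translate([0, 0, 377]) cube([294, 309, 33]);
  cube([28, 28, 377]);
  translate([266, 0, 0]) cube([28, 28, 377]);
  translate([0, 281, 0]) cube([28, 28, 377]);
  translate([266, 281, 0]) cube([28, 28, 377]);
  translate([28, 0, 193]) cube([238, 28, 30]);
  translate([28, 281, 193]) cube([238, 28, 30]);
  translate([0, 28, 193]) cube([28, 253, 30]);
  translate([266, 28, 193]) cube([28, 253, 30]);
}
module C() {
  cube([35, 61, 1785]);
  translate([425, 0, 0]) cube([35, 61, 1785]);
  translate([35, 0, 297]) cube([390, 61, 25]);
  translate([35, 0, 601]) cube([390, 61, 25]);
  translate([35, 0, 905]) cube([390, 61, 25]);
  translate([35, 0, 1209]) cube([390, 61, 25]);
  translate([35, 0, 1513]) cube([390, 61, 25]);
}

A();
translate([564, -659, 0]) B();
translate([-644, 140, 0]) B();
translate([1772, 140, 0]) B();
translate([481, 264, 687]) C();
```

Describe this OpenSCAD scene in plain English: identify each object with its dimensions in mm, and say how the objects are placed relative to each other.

A is a table with a 1422×589 mm rectangular top, 43 mm thick, top surface at z = 687 mm, supported by four round legs of 66 mm diameter, each leg's bounding box inset 22 mm from the nearest pair of top edges, running from the floor.

B is a simple wooden stool: a rectangular seat 294 mm (x) by 309 mm (y), 33 mm thick, top face at z = 410 mm, on four square legs, each 28×28 mm in cross-section. The legs rest on z = 0, each flush with a corner of the seat. Four stretchers, 28 mm wide and 30 mm tall, connect adjacent legs with their undersides at z = 193 mm, each running between the inner faces of the legs it joins and aligned with the legs' outer faces on the other axis.

C is a straight ladder. Two 35×61 mm vertical rails, 1785 mm tall, stand 460 mm apart (outside-to-outside) with their front faces coplanar on the −y side. 5 rungs, each 61 mm deep and 25 mm tall, span between the inner faces of the rails, front faces flush with the rails. The lowest rung's underside is at z = 297 mm and rungs are spaced 304 mm apart (underside to underside).

Three stools sit around the table at the −y, −x, +x sides. The ladder is on top of the table, centred.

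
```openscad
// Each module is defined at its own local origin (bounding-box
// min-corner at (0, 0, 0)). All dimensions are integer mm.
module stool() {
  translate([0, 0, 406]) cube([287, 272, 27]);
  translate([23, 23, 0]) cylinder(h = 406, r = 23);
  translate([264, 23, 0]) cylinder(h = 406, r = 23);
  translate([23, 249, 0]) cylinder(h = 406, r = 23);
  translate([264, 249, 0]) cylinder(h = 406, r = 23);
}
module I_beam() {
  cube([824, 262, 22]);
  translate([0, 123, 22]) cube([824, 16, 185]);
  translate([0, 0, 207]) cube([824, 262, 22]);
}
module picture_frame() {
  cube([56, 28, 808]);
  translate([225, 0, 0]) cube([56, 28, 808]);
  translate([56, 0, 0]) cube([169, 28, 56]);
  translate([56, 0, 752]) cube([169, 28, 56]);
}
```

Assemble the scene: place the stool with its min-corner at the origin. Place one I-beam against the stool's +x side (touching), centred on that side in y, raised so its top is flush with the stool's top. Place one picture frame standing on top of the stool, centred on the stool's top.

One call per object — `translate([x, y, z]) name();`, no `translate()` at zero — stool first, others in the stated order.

stool();
translate([287, 5, 204]) I_beam();
translate([3, 122, 433]) picture_frame();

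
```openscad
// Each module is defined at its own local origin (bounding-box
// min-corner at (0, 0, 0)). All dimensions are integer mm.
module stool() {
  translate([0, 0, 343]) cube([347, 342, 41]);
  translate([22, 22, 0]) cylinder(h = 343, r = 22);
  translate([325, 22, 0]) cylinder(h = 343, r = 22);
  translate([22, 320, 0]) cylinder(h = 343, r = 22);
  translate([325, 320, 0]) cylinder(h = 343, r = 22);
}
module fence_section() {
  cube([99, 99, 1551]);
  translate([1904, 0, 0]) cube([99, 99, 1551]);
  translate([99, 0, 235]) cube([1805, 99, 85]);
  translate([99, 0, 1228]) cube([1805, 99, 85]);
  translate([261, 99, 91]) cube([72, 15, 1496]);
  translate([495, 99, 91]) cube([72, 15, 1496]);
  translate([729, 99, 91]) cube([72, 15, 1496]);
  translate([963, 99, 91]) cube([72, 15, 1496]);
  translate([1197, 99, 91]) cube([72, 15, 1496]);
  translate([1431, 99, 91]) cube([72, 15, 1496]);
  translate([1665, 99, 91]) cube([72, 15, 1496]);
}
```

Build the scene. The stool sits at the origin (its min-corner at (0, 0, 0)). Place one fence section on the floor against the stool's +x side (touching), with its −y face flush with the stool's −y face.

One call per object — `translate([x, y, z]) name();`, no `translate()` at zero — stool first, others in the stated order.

stool();
translate([347, 0, 0]) fence_section();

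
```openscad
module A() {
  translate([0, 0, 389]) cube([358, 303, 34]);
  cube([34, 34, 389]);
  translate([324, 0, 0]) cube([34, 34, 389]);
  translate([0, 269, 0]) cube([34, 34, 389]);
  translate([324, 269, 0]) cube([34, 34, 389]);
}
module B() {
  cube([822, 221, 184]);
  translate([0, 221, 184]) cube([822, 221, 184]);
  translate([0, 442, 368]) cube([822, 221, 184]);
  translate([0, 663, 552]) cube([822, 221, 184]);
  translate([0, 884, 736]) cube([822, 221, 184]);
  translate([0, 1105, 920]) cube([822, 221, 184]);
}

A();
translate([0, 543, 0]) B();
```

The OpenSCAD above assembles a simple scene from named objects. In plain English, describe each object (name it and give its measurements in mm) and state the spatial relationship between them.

A is a simple wooden stool: a rectangular seat 358 mm (x) by 303 mm (y), 34 mm thick, top face at z = 423 mm, on four square legs, each 34×34 mm in cross-section. The legs rest on z = 0, each flush with a corner of the seat.

B is a straight staircase of 6 solid steps. Each step is 822 mm wide (x), 221 mm deep (y, the going) and 184 mm tall (the rise). The first step rests on the floor; each subsequent step sits one going further in +y and one rise higher in +z, directly behind and above the previous step with no overlap.

The staircase is on the floor beside the stool on its +y side.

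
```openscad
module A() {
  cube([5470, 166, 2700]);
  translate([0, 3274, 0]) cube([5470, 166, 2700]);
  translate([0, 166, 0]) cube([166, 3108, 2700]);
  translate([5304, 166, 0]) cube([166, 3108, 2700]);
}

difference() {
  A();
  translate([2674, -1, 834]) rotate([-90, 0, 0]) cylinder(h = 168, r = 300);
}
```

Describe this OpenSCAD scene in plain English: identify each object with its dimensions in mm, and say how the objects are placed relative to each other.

A is the wall frame of a small rectangular building: four walls, each 2700 mm tall and 166 mm thick, enclosing a footprint 5470 mm (x) by 3440 mm (y) outside-to-outside, with no floor or roof. The front and back walls (the −y and +y sides) span the full width; the two side walls fit between them.

The house frame has a circular hole of radius 300 mm through its front wall, centred at (x = 2674, z = 834).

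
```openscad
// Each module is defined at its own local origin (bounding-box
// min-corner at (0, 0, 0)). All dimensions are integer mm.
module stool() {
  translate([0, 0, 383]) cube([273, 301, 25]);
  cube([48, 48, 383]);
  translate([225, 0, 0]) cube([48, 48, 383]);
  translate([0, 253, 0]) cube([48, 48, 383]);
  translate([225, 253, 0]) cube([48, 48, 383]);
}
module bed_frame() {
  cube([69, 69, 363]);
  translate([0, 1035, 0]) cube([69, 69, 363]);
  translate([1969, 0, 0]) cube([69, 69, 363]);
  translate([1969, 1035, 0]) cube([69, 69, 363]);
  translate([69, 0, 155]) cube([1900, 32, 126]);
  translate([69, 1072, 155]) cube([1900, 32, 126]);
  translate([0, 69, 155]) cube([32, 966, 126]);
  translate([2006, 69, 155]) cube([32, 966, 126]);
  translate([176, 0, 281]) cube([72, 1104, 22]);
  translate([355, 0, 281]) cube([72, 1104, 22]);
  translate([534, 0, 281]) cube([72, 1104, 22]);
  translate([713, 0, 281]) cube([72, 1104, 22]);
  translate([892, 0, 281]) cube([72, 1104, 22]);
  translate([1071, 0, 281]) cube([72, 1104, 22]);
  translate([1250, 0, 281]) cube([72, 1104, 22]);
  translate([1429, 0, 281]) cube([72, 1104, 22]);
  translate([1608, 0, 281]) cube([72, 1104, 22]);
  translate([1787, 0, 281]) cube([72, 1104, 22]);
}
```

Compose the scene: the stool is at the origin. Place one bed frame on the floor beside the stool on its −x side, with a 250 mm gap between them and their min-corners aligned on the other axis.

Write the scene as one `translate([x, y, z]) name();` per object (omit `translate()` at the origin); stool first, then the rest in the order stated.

stool();
translate([-2288, 0, 0]) bed_frame();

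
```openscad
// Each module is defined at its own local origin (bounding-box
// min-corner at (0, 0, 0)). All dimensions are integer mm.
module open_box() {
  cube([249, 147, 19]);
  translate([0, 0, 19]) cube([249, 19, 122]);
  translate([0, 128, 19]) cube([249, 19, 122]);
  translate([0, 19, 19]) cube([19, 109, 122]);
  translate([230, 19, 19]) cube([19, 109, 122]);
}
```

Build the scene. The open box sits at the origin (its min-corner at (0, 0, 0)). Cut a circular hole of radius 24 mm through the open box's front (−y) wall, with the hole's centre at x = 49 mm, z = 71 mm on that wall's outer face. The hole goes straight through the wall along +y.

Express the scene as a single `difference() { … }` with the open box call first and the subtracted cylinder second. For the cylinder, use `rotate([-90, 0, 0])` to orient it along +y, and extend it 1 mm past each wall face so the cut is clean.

difference() {
  open_box();
  translate([49, -1, 71]) rotate([-90, 0, 0]) cylinder(h = 21, r = 24);
}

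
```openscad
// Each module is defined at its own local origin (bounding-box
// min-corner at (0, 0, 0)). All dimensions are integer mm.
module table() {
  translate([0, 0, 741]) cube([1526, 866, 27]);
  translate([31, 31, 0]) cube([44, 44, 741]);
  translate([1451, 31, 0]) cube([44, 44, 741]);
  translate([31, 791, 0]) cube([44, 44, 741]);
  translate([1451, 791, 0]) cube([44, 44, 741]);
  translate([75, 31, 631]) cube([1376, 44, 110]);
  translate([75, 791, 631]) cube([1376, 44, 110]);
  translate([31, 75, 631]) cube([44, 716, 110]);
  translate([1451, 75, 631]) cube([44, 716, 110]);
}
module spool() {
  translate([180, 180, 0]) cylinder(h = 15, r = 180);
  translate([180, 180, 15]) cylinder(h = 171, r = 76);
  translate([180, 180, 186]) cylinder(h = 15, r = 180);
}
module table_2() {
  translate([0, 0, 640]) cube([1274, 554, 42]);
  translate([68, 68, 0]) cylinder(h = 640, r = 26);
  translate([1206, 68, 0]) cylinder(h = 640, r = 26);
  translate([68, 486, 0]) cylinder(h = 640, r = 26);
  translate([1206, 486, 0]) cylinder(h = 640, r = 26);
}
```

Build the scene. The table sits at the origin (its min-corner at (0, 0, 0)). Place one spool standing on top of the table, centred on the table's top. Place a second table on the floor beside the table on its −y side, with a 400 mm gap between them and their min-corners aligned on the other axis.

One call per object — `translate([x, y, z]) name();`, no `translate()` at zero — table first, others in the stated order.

table();
translate([583, 253, 768]) spool();
translate([0, -954, 0]) table_2();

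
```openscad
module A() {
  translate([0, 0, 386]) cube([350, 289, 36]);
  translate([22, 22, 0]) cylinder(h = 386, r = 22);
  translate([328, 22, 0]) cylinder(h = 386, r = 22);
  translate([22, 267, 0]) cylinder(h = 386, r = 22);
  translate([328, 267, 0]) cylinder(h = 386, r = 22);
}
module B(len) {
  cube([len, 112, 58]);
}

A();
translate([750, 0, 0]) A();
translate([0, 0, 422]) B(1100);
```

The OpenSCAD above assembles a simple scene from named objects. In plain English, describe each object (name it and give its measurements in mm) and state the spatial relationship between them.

A is a four-legged stool. The seat is 350×289 mm, 36 mm thick, top at z = 422 mm. It stands on four round legs, each 44 mm in diameter, from z = 0 to the seat underside, each leg's axis is inset half a diameter from the nearest pair of seat edges (so the leg's bounding box is flush with the corner).

B is a rectangular beam 1100 mm long (x), 112 mm deep (y), 58 mm thick (z).

The beam spans the tops of two stools placed 400 mm apart, resting at z = 422 mm.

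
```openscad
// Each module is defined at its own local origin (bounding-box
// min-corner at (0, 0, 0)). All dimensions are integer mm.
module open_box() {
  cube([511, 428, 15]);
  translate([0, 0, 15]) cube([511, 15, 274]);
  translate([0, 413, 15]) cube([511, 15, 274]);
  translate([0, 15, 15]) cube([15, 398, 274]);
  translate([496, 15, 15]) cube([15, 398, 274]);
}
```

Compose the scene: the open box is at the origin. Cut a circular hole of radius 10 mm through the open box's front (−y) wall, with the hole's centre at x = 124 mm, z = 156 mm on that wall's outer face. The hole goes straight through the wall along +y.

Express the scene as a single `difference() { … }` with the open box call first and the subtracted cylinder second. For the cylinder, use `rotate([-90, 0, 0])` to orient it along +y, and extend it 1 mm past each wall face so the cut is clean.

difference() {
  open_box();
  translate([124, -1, 156]) rotate([-90, 0, 0]) cylinder(h = 17, r = 10);
}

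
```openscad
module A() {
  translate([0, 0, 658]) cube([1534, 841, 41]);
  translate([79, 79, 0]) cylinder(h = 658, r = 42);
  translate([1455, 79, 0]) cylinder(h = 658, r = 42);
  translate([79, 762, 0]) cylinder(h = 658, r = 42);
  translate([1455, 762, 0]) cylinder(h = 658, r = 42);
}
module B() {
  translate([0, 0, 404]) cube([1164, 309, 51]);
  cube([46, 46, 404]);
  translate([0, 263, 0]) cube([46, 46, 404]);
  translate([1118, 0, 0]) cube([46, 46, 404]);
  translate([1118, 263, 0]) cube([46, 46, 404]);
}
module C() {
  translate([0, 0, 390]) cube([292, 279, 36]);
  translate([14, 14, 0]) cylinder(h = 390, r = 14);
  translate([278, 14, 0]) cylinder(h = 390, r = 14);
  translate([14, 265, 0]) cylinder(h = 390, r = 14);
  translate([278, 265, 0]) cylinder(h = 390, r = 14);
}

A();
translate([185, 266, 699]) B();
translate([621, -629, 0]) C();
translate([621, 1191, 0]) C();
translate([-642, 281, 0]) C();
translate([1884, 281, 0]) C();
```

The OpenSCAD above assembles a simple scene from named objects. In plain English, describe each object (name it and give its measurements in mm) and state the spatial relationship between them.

A is a table with a 1534×841 mm rectangular top, 41 mm thick, top surface at z = 699 mm, supported by four round legs of 84 mm diameter, each leg's bounding box inset 37 mm from the nearest pair of top edges, running from the floor.

B is a bench: a 1164×309 mm seat slab, 51 mm thick, top at z = 455 mm, on four 46×46 mm square legs flush with the seat corners and standing on z = 0.

C is a four-legged stool. The seat is a 292×279×36 mm slab whose top surface is at z = 426 mm; four round legs, each 28 mm in diameter, run from the floor (z = 0) to the underside of the seat, each leg's axis is inset half a diameter from the nearest pair of seat edges (so the leg's bounding box is flush with the corner).

The bench is on top of the table, centred. Four stools sit around the table at the −y, +y, −x, +x sides.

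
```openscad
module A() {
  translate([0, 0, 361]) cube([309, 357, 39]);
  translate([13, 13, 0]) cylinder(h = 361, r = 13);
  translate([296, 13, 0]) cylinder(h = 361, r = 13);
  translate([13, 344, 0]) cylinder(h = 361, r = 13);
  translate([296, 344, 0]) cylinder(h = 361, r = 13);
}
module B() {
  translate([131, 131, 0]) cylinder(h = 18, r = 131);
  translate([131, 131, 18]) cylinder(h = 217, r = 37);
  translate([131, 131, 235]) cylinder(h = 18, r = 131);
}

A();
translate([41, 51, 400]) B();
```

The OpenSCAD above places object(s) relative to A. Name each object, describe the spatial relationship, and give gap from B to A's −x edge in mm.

A is a stool. B is a spool. The spool is on top of the stool. The gap from the spool to the stool's −x edge is 41 mm.

The spool's min-x is at 41; the stool's min-x is 0; gap = 41 mm.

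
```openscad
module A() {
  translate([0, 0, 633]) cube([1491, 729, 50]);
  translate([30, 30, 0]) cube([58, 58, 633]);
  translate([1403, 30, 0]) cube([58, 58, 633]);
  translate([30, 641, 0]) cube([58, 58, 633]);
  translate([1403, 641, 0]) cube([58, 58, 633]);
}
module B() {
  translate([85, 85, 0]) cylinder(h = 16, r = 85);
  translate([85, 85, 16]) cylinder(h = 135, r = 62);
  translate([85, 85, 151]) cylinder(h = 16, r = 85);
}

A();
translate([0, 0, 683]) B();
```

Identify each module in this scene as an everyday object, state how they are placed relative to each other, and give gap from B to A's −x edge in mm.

A is a table. B is a spool. The spool is on top of the table. The gap from the spool to the table's −x edge is 0 mm.

The spool's min-x is at 0; the table's min-x is 0; gap = 0 mm.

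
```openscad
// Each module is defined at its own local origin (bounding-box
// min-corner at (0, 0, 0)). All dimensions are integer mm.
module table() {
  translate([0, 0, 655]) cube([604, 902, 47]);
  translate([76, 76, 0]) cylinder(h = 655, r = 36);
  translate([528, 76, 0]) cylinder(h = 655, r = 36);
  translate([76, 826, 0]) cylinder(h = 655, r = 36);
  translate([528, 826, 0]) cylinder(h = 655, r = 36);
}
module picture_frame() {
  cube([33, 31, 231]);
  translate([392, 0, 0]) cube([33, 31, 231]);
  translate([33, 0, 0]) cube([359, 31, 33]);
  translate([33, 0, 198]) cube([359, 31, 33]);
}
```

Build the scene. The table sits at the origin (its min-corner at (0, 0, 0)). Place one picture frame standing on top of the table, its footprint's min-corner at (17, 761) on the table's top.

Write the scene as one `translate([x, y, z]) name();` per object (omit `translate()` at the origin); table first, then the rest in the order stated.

table();
translate([17, 761, 702]) picture_frame();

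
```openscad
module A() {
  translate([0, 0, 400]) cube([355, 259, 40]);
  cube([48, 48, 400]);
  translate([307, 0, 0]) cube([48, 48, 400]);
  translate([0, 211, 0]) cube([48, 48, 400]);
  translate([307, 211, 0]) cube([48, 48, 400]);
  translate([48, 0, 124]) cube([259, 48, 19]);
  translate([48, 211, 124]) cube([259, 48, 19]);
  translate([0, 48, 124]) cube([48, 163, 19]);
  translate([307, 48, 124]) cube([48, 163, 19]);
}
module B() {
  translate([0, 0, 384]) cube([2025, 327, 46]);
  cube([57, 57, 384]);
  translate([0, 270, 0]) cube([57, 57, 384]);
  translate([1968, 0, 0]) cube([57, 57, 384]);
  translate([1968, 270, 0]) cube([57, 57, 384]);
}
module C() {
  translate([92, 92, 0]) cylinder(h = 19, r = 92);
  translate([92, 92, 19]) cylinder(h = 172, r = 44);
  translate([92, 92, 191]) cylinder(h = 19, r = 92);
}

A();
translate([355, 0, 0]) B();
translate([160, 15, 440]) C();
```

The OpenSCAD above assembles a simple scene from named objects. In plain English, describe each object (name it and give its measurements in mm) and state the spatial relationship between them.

A is a four-legged stool. The seat is a 355×259×40 mm slab whose top surface is at z = 440 mm; four square legs, each 48×48 mm in cross-section, run from the floor (z = 0) to the underside of the seat, each flush with a corner of the seat. Four stretchers, 48 mm wide and 19 mm tall, connect adjacent legs with their undersides at z = 124 mm, each running between the inner faces of the legs it joins and aligned with the legs' outer faces on the other axis.

B is a bench: a 2025×327 mm seat slab, 46 mm thick, top at z = 430 mm, on four 57×57 mm square legs flush with the seat corners and standing on z = 0.

C is a spool: two coaxial disc flanges of radius 92 mm and thickness 19 mm, joined by a core cylinder of radius 44 mm and height 172 mm. The lower flange rests on z = 0 and the three cylinders share a vertical axis.

The bench is against the stool's +x side, with their −y faces flush. The spool is on top of the stool.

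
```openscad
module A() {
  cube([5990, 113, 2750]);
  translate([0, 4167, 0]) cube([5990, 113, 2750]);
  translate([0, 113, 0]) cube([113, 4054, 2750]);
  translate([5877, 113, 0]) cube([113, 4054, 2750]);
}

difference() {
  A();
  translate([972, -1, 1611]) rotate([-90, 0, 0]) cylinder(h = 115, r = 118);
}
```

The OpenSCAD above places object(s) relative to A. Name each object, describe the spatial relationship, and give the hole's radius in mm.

A is a house frame. The house frame has a circular hole through its front wall. The hole's radius is 118 mm.

The subtracted cylinder has r = 118 mm.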